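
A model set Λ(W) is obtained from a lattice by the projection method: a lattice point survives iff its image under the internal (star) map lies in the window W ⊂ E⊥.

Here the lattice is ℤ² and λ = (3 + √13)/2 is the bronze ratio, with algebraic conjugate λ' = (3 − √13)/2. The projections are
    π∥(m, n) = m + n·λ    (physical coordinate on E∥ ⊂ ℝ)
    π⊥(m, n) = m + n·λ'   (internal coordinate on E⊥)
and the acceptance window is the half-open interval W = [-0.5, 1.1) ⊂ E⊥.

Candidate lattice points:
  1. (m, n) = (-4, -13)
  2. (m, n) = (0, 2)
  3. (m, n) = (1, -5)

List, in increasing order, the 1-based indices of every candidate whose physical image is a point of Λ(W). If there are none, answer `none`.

λ' = (3−√13)/2 ≈ -0.30278.
#1 (-4,-13): internal coord -4 + (-13)·λ' = -0.06392; -0.06392 ∈ [-0.5, 1.1) → IN Λ
#2 (0,2): internal coord 0 + (2)·λ' = -0.60555; -0.60555 ∉ [-0.5, 1.1) → out
#3 (1,-5): internal coord 1 + (-5)·λ' = +2.51388; +2.51388 ∉ [-0.5, 1.1) → out

1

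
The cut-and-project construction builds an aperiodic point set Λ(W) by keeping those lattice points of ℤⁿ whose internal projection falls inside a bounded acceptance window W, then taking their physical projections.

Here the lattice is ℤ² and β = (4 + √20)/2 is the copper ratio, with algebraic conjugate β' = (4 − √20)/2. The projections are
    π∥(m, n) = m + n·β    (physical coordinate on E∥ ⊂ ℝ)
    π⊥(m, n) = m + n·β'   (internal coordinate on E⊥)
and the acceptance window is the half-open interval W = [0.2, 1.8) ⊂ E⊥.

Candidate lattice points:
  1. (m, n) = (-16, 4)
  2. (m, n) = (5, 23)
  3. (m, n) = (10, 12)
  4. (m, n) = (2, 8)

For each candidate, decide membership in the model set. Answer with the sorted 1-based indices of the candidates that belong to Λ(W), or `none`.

Numerically β ≈ 4.236068 and β' = −1/β ≈ -0.236068.
#1 (-16,4): internal coord -16 + (4)·β' = -16.944272; -16.944272 ∉ [0.2, 1.8) → out
#2 (5,23): internal coord 5 + (23)·β' = -0.429563; -0.429563 ∉ [0.2, 1.8) → out
#3 (10,12): internal coord 10 + (12)·β' = +7.167184; +7.167184 ∉ [0.2, 1.8) → out
#4 (2,8): internal coord 2 + (8)·β' = +0.111456; +0.111456 ∉ [0.2, 1.8) → out

none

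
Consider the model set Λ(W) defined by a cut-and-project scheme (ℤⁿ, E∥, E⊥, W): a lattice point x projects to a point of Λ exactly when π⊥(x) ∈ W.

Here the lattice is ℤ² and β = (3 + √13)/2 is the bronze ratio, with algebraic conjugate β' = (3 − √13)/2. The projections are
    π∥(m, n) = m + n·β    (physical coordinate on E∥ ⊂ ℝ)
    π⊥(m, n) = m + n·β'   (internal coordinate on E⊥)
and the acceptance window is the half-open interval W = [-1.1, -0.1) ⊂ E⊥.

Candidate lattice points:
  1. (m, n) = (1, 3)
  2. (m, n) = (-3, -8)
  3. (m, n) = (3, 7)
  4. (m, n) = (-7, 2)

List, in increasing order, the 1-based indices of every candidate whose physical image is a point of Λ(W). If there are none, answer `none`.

2

Compute β' = (3−√13)/2 = -0.30278, so π⊥(m,n) = m -0.30278·n.
[1] lift (1,3): star map gives 0.09167; window check -1.1 ≤ 0.09167 < -0.1 is false → out
[2] lift (-3,-8): star map gives -0.57779; window check -1.1 ≤ -0.57779 < -0.1 is true → IN Λ
[3] lift (3,7): star map gives 0.88057; window check -1.1 ≤ 0.88057 < -0.1 is false → out
[4] lift (-7,2): star map gives -7.60555; window check -1.1 ≤ -7.60555 < -0.1 is false → out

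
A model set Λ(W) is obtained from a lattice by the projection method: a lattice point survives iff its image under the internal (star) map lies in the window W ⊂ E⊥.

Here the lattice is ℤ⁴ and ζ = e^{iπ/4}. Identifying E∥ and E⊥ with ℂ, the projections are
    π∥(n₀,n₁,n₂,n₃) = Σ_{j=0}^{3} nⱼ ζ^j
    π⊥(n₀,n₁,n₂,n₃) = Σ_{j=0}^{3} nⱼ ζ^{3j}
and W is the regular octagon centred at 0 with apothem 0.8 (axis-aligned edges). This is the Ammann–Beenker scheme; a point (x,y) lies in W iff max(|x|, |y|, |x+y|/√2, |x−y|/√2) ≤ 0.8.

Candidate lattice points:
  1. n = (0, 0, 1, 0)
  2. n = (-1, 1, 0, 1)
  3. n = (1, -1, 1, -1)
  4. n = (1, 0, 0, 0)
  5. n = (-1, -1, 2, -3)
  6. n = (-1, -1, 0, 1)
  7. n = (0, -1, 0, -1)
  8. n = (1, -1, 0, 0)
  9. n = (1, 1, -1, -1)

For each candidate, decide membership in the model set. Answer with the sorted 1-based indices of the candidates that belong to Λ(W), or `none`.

6

With ζ = e^{iπ/4} the internal vectors are ζ^0,ζ^3,ζ^6,ζ^9.
#1 (0, 0, 1, 0): internal (0.0000, -1.0000); octagon support 1.0000 vs apothem 0.8 → ∉ W
#2 (-1, 1, 0, 1): internal (-1.0000, 1.4142); octagon support 1.7071 vs apothem 0.8 → ∉ W
#3 (1, -1, 1, -1): internal (1.0000, -2.4142); octagon support 2.4142 vs apothem 0.8 → ∉ W
#4 (1, 0, 0, 0): internal (1.0000, 0.0000); octagon support 1.0000 vs apothem 0.8 → ∉ W
#5 (-1, -1, 2, -3): internal (-2.4142, -4.8284); octagon support 5.1213 vs apothem 0.8 → ∉ W
#6 (-1, -1, 0, 1): internal (0.4142, 0.0000); octagon support 0.4142 vs apothem 0.8 → ∈ W
#7 (0, -1, 0, -1): internal (0.0000, -1.4142); octagon support 1.4142 vs apothem 0.8 → ∉ W
#8 (1, -1, 0, 0): internal (1.7071, -0.7071); octagon support 1.7071 vs apothem 0.8 → ∉ W
#9 (1, 1, -1, -1): internal (-0.4142, 1.0000); octagon support 1.0000 vs apothem 0.8 → ∉ W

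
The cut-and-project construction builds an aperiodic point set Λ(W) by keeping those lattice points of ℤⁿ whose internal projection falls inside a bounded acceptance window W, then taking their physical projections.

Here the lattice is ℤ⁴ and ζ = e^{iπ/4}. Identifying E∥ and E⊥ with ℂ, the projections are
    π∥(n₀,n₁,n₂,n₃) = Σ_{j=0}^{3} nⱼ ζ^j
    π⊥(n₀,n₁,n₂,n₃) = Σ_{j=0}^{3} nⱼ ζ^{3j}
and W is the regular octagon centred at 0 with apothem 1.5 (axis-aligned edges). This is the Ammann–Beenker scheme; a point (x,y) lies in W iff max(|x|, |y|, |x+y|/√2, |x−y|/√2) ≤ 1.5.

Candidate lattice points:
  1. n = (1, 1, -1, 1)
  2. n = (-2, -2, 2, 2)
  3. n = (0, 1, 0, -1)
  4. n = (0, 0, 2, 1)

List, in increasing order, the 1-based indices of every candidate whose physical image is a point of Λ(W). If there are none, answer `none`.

π⊥(n) = n₀ + n₁ζ³ + n₂ζ⁶ + n₃ζ⁹ where ζ = e^{iπ/4}.
candidate 1: n = (1, 1, -1, 1) → π⊥ ≈ (+1.000000, +2.414214); max(|x|,|y|,|x±y|/√2) = 2.414214 > 1.5 ⇒ ∉ W
candidate 2: n = (-2, -2, 2, 2) → π⊥ ≈ (+0.828427, -2.000000); max(|x|,|y|,|x±y|/√2) = 2.000000 > 1.5 ⇒ ∉ W
candidate 3: n = (0, 1, 0, -1) → π⊥ ≈ (-1.414214, +0.000000); max(|x|,|y|,|x±y|/√2) = 1.414214 ≤ 1.5 ⇒ ∈ W
candidate 4: n = (0, 0, 2, 1) → π⊥ ≈ (+0.707107, -1.292893); max(|x|,|y|,|x±y|/√2) = 1.414214 ≤ 1.5 ⇒ ∈ W

3, 4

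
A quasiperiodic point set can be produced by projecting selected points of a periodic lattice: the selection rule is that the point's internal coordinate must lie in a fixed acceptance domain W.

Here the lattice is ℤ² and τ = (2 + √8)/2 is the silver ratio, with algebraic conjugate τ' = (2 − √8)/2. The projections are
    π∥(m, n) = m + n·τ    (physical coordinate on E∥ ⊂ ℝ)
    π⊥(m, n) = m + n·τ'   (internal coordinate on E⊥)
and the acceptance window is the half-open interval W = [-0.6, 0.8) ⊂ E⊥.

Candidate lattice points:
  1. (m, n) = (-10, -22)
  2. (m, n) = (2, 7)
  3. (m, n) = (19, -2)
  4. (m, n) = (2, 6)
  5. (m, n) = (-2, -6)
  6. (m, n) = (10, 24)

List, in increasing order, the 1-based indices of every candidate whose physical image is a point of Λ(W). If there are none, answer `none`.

4, 5, 6

Compute τ' = (2−√8)/2 = -0.414214, so π⊥(m,n) = m -0.414214·n.
candidate 1: (m,n)=(-10,-22) → π∥ = -10-22·τ ≈ -63.112698, π⊥ = -10-22·τ' ≈ -0.887302 ∉ [-0.6, 0.8) ⇒ out
candidate 2: (m,n)=(2,7) → π∥ = 2+7·τ ≈ 18.899495, π⊥ = 2+7·τ' ≈ -0.899495 ∉ [-0.6, 0.8) ⇒ out
candidate 3: (m,n)=(19,-2) → π∥ = 19-2·τ ≈ 14.171573, π⊥ = 19-2·τ' ≈ 19.828427 ∉ [-0.6, 0.8) ⇒ out
candidate 4: (m,n)=(2,6) → π∥ = 2+6·τ ≈ 16.485281, π⊥ = 2+6·τ' ≈ -0.485281 ∈ [-0.6, 0.8) ⇒ IN Λ
candidate 5: (m,n)=(-2,-6) → π∥ = -2-6·τ ≈ -16.485281, π⊥ = -2-6·τ' ≈ 0.485281 ∈ [-0.6, 0.8) ⇒ IN Λ
candidate 6: (m,n)=(10,24) → π∥ = 10+24·τ ≈ 67.941125, π⊥ = 10+24·τ' ≈ 0.058875 ∈ [-0.6, 0.8) ⇒ IN Λ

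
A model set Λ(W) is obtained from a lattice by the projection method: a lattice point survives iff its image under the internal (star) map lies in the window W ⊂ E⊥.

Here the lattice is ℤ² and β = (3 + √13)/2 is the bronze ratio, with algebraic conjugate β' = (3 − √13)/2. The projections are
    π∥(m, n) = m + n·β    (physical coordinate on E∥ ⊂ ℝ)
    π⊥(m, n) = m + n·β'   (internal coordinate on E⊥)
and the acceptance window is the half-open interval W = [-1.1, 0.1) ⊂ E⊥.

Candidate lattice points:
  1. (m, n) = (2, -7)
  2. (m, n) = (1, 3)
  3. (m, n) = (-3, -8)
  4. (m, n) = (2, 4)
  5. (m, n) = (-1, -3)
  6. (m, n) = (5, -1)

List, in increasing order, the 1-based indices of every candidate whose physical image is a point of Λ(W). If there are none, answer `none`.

2, 3, 5

Compute β' = (3−√13)/2 = -0.3028, so π⊥(m,n) = m -0.3028·n.
#1 (2,-7): internal coord 2 + (-7)·β' = +4.1194; +4.1194 ∉ [-1.1, 0.1) → out
#2 (1,3): internal coord 1 + (3)·β' = +0.0917; +0.0917 ∈ [-1.1, 0.1) → IN Λ
#3 (-3,-8): internal coord -3 + (-8)·β' = -0.5778; -0.5778 ∈ [-1.1, 0.1) → IN Λ
#4 (2,4): internal coord 2 + (4)·β' = +0.7889; +0.7889 ∉ [-1.1, 0.1) → out
#5 (-1,-3): internal coord -1 + (-3)·β' = -0.0917; -0.0917 ∈ [-1.1, 0.1) → IN Λ
#6 (5,-1): internal coord 5 + (-1)·β' = +5.3028; +5.3028 ∉ [-1.1, 0.1) → out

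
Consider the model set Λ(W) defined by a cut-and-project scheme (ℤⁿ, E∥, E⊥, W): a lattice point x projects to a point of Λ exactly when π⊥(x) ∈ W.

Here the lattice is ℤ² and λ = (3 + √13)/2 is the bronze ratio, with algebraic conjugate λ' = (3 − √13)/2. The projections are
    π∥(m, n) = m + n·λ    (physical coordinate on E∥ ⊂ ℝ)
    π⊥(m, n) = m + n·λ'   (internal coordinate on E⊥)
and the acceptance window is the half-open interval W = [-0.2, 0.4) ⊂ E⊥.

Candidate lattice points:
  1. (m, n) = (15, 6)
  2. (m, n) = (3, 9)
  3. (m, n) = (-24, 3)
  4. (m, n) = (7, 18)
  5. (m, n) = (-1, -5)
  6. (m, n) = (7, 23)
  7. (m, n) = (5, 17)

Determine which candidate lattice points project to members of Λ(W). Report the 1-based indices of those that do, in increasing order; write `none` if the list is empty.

2, 6, 7

λ' = (3−√13)/2 ≈ -0.30278.
candidate 1: (m,n)=(15,6) → π∥ = 15+6·λ ≈ 34.81665, π⊥ = 15+6·λ' ≈ 13.18335 ∉ [-0.2, 0.4) ⇒ out
candidate 2: (m,n)=(3,9) → π∥ = 3+9·λ ≈ 32.72498, π⊥ = 3+9·λ' ≈ 0.27502 ∈ [-0.2, 0.4) ⇒ IN Λ
candidate 3: (m,n)=(-24,3) → π∥ = -24+3·λ ≈ -14.09167, π⊥ = -24+3·λ' ≈ -24.90833 ∉ [-0.2, 0.4) ⇒ out
candidate 4: (m,n)=(7,18) → π∥ = 7+18·λ ≈ 66.44996, π⊥ = 7+18·λ' ≈ 1.55004 ∉ [-0.2, 0.4) ⇒ out
candidate 5: (m,n)=(-1,-5) → π∥ = -1-5·λ ≈ -17.51388, π⊥ = -1-5·λ' ≈ 0.51388 ∉ [-0.2, 0.4) ⇒ out
candidate 6: (m,n)=(7,23) → π∥ = 7+23·λ ≈ 82.96384, π⊥ = 7+23·λ' ≈ 0.03616 ∈ [-0.2, 0.4) ⇒ IN Λ
candidate 7: (m,n)=(5,17) → π∥ = 5+17·λ ≈ 61.14719, π⊥ = 5+17·λ' ≈ -0.14719 ∈ [-0.2, 0.4) ⇒ IN Λ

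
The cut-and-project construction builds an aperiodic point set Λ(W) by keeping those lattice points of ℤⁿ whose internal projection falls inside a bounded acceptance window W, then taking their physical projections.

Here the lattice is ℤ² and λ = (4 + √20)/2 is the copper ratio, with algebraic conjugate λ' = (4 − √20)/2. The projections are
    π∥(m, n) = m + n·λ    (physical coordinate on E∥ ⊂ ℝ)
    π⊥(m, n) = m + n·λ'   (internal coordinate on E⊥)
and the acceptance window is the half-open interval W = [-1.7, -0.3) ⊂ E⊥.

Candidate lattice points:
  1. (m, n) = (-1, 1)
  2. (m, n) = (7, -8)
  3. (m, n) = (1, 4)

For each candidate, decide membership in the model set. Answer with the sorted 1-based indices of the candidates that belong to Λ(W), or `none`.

Compute λ' = (4−√20)/2 = -0.2361, so π⊥(m,n) = m -0.2361·n.
candidate 1: (m,n)=(-1,1) → π∥ = -1+1·λ ≈ 3.2361, π⊥ = -1+1·λ' ≈ -1.2361 ∈ [-1.7, -0.3) ⇒ IN Λ
candidate 2: (m,n)=(7,-8) → π∥ = 7-8·λ ≈ -26.8885, π⊥ = 7-8·λ' ≈ 8.8885 ∉ [-1.7, -0.3) ⇒ out
candidate 3: (m,n)=(1,4) → π∥ = 1+4·λ ≈ 17.9443, π⊥ = 1+4·λ' ≈ 0.0557 ∉ [-1.7, -0.3) ⇒ out

1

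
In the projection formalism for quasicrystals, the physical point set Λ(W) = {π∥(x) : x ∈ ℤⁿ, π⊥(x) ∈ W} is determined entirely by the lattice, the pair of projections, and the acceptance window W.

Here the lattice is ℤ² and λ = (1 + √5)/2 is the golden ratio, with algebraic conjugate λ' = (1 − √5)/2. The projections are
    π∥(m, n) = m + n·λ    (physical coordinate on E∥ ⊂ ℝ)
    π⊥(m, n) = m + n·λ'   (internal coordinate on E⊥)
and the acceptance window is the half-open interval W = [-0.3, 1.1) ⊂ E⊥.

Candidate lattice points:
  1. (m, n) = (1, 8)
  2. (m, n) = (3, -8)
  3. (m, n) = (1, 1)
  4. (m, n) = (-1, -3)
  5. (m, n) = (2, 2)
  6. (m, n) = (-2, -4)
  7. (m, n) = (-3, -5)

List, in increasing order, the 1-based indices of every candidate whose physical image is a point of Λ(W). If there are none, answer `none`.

3, 4, 5, 6, 7

λ' = (1−√5)/2 ≈ -0.618034.
candidate 1: (m,n)=(1,8) → π∥ = 1+8·λ ≈ 13.944272, π⊥ = 1+8·λ' ≈ -3.944272 ∉ [-0.3, 1.1) ⇒ out
candidate 2: (m,n)=(3,-8) → π∥ = 3-8·λ ≈ -9.944272, π⊥ = 3-8·λ' ≈ 7.944272 ∉ [-0.3, 1.1) ⇒ out
candidate 3: (m,n)=(1,1) → π∥ = 1+1·λ ≈ 2.618034, π⊥ = 1+1·λ' ≈ 0.381966 ∈ [-0.3, 1.1) ⇒ IN Λ
candidate 4: (m,n)=(-1,-3) → π∥ = -1-3·λ ≈ -5.854102, π⊥ = -1-3·λ' ≈ 0.854102 ∈ [-0.3, 1.1) ⇒ IN Λ
candidate 5: (m,n)=(2,2) → π∥ = 2+2·λ ≈ 5.236068, π⊥ = 2+2·λ' ≈ 0.763932 ∈ [-0.3, 1.1) ⇒ IN Λ
candidate 6: (m,n)=(-2,-4) → π∥ = -2-4·λ ≈ -8.472136, π⊥ = -2-4·λ' ≈ 0.472136 ∈ [-0.3, 1.1) ⇒ IN Λ
candidate 7: (m,n)=(-3,-5) → π∥ = -3-5·λ ≈ -11.090170, π⊥ = -3-5·λ' ≈ 0.090170 ∈ [-0.3, 1.1) ⇒ IN Λ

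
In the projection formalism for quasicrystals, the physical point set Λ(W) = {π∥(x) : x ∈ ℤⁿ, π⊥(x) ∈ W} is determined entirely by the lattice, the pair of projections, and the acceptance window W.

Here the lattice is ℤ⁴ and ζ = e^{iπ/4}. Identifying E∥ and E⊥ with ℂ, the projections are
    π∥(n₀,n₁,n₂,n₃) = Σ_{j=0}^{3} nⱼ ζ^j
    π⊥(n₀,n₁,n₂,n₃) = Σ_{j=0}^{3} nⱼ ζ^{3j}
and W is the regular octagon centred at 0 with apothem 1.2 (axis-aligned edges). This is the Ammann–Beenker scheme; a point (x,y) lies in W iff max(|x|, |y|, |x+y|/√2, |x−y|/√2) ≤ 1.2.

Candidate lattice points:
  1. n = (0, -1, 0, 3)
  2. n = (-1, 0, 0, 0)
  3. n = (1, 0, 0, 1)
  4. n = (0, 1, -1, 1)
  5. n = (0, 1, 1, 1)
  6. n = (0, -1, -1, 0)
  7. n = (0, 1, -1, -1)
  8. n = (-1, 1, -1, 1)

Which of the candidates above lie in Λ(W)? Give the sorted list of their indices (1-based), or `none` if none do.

2, 5, 6

Internal map: ζ^{3j} for j=0..3 gives (1,0), (−√2/2,√2/2), (0,−1), (√2/2,√2/2).
candidate 1: n = (0, -1, 0, 3) → π⊥ ≈ (+2.82843, +1.41421); max(|x|,|y|,|x±y|/√2) = 3.00000 > 1.2 ⇒ ∉ W
candidate 2: n = (-1, 0, 0, 0) → π⊥ ≈ (-1.00000, +0.00000); max(|x|,|y|,|x±y|/√2) = 1.00000 ≤ 1.2 ⇒ ∈ W
candidate 3: n = (1, 0, 0, 1) → π⊥ ≈ (+1.70711, +0.70711); max(|x|,|y|,|x±y|/√2) = 1.70711 > 1.2 ⇒ ∉ W
candidate 4: n = (0, 1, -1, 1) → π⊥ ≈ (+0.00000, +2.41421); max(|x|,|y|,|x±y|/√2) = 2.41421 > 1.2 ⇒ ∉ W
candidate 5: n = (0, 1, 1, 1) → π⊥ ≈ (+0.00000, +0.41421); max(|x|,|y|,|x±y|/√2) = 0.41421 ≤ 1.2 ⇒ ∈ W
candidate 6: n = (0, -1, -1, 0) → π⊥ ≈ (+0.70711, +0.29289); max(|x|,|y|,|x±y|/√2) = 0.70711 ≤ 1.2 ⇒ ∈ W
candidate 7: n = (0, 1, -1, -1) → π⊥ ≈ (-1.41421, +1.00000); max(|x|,|y|,|x±y|/√2) = 1.70711 > 1.2 ⇒ ∉ W
candidate 8: n = (-1, 1, -1, 1) → π⊥ ≈ (-1.00000, +2.41421); max(|x|,|y|,|x±y|/√2) = 2.41421 > 1.2 ⇒ ∉ W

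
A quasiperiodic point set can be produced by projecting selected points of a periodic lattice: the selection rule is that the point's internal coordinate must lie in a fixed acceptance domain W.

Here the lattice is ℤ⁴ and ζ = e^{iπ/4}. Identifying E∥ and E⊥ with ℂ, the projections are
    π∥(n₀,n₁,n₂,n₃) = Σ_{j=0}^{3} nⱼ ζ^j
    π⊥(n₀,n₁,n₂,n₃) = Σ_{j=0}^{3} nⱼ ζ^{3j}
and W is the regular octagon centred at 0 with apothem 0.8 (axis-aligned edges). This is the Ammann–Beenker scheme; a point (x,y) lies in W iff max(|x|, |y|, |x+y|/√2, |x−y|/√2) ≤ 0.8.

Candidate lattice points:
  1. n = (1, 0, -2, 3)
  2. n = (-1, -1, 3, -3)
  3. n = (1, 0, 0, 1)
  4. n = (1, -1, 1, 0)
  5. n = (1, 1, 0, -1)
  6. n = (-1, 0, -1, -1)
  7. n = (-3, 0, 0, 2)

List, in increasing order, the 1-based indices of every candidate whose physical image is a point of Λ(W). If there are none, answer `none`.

5

With ζ = e^{iπ/4} the internal vectors are ζ^0,ζ^3,ζ^6,ζ^9.
#1 (1, 0, -2, 3): internal (3.1213, 4.1213); octagon support 5.1213 vs apothem 0.8 → ∉ W
#2 (-1, -1, 3, -3): internal (-2.4142, -5.8284); octagon support 5.8284 vs apothem 0.8 → ∉ W
#3 (1, 0, 0, 1): internal (1.7071, 0.7071); octagon support 1.7071 vs apothem 0.8 → ∉ W
#4 (1, -1, 1, 0): internal (1.7071, -1.7071); octagon support 2.4142 vs apothem 0.8 → ∉ W
#5 (1, 1, 0, -1): internal (-0.4142, 0.0000); octagon support 0.4142 vs apothem 0.8 → ∈ W
#6 (-1, 0, -1, -1): internal (-1.7071, 0.2929); octagon support 1.7071 vs apothem 0.8 → ∉ W
#7 (-3, 0, 0, 2): internal (-1.5858, 1.4142); octagon support 2.1213 vs apothem 0.8 → ∉ W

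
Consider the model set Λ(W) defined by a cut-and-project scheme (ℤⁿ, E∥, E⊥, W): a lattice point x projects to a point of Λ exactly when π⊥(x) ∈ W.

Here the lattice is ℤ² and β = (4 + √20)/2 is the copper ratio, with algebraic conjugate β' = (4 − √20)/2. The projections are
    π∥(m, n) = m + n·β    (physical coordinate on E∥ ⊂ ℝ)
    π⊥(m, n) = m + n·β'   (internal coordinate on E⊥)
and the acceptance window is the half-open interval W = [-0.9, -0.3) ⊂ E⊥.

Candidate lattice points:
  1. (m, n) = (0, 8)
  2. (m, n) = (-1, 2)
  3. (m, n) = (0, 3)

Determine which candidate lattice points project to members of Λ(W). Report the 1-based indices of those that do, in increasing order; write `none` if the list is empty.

3

β' = (4−√20)/2 ≈ -0.236068.
candidate 1: (m,n)=(0,8) → π∥ = 0+8·β ≈ 33.888544, π⊥ = 0+8·β' ≈ -1.888544 ∉ [-0.9, -0.3) ⇒ out
candidate 2: (m,n)=(-1,2) → π∥ = -1+2·β ≈ 7.472136, π⊥ = -1+2·β' ≈ -1.472136 ∉ [-0.9, -0.3) ⇒ out
candidate 3: (m,n)=(0,3) → π∥ = 0+3·β ≈ 12.708204, π⊥ = 0+3·β' ≈ -0.708204 ∈ [-0.9, -0.3) ⇒ IN Λ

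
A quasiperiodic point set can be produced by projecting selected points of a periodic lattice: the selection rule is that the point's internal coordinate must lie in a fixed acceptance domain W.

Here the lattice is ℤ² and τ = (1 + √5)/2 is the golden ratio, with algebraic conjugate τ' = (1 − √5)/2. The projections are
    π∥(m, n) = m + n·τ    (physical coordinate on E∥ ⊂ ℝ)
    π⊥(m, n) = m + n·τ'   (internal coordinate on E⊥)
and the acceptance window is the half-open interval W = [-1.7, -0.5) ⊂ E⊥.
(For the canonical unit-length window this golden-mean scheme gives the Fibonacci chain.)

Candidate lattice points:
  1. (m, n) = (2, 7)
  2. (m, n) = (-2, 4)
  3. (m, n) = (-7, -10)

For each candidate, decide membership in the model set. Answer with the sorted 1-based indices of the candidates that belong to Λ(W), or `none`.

3

Compute τ' = (1−√5)/2 = -0.618034, so π⊥(m,n) = m -0.618034·n.
[1] lift (2,7): star map gives -2.326238; window check -1.7 ≤ -2.326238 < -0.5 is false → out
[2] lift (-2,4): star map gives -4.472136; window check -1.7 ≤ -4.472136 < -0.5 is false → out
[3] lift (-7,-10): star map gives -0.819660; window check -1.7 ≤ -0.819660 < -0.5 is true → IN Λ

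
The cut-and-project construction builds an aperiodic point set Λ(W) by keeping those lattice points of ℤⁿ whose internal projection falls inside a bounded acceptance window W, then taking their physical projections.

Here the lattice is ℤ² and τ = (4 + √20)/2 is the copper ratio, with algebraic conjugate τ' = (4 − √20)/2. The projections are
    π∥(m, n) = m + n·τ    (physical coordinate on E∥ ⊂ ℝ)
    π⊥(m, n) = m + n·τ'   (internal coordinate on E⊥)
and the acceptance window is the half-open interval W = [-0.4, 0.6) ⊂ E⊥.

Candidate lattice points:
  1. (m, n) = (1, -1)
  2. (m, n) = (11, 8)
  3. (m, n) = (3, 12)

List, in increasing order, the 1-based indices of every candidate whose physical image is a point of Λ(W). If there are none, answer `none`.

τ' = (4−√20)/2 ≈ -0.236068.
[1] lift (1,-1): star map gives 1.236068; window check -0.4 ≤ 1.236068 < 0.6 is false → out
[2] lift (11,8): star map gives 9.111456; window check -0.4 ≤ 9.111456 < 0.6 is false → out
[3] lift (3,12): star map gives 0.167184; window check -0.4 ≤ 0.167184 < 0.6 is true → IN Λ

3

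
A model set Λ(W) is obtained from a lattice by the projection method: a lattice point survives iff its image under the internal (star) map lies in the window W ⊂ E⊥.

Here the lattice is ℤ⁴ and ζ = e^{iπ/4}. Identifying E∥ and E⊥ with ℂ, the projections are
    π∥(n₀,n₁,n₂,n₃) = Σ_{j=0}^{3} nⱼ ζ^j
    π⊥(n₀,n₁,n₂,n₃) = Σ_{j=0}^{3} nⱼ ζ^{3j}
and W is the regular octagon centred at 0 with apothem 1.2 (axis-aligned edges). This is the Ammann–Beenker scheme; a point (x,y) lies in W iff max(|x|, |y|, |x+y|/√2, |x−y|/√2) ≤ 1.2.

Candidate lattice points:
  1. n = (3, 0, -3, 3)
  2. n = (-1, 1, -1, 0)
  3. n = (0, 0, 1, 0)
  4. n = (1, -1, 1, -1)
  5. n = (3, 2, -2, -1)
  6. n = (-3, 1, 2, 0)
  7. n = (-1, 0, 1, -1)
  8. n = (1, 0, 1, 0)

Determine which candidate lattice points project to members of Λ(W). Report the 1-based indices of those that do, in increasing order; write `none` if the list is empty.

Internal map: ζ^{3j} for j=0..3 gives (1,0), (−√2/2,√2/2), (0,−1), (√2/2,√2/2).
candidate 1: n = (3, 0, -3, 3) → π⊥ ≈ (+5.1213, +5.1213); max(|x|,|y|,|x±y|/√2) = 7.2426 > 1.2 ⇒ ∉ W
candidate 2: n = (-1, 1, -1, 0) → π⊥ ≈ (-1.7071, +1.7071); max(|x|,|y|,|x±y|/√2) = 2.4142 > 1.2 ⇒ ∉ W
candidate 3: n = (0, 0, 1, 0) → π⊥ ≈ (+0.0000, -1.0000); max(|x|,|y|,|x±y|/√2) = 1.0000 ≤ 1.2 ⇒ ∈ W
candidate 4: n = (1, -1, 1, -1) → π⊥ ≈ (+1.0000, -2.4142); max(|x|,|y|,|x±y|/√2) = 2.4142 > 1.2 ⇒ ∉ W
candidate 5: n = (3, 2, -2, -1) → π⊥ ≈ (+0.8787, +2.7071); max(|x|,|y|,|x±y|/√2) = 2.7071 > 1.2 ⇒ ∉ W
candidate 6: n = (-3, 1, 2, 0) → π⊥ ≈ (-3.7071, -1.2929); max(|x|,|y|,|x±y|/√2) = 3.7071 > 1.2 ⇒ ∉ W
candidate 7: n = (-1, 0, 1, -1) → π⊥ ≈ (-1.7071, -1.7071); max(|x|,|y|,|x±y|/√2) = 2.4142 > 1.2 ⇒ ∉ W
candidate 8: n = (1, 0, 1, 0) → π⊥ ≈ (+1.0000, -1.0000); max(|x|,|y|,|x±y|/√2) = 1.4142 > 1.2 ⇒ ∉ W

3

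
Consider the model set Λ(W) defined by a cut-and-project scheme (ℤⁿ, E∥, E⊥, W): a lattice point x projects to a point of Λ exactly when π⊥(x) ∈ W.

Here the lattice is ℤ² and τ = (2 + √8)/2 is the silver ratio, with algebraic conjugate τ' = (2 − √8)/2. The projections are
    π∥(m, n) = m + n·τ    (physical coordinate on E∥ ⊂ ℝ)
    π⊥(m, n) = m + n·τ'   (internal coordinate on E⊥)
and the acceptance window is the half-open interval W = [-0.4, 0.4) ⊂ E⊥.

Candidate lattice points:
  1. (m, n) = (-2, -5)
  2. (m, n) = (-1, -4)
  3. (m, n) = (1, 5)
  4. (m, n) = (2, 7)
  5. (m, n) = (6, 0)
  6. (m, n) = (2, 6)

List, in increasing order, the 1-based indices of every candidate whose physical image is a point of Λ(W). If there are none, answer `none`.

Compute τ' = (2−√8)/2 = -0.4142, so π⊥(m,n) = m -0.4142·n.
candidate 1: (m,n)=(-2,-5) → π∥ = -2-5·τ ≈ -14.0711, π⊥ = -2-5·τ' ≈ 0.0711 ∈ [-0.4, 0.4) ⇒ IN Λ
candidate 2: (m,n)=(-1,-4) → π∥ = -1-4·τ ≈ -10.6569, π⊥ = -1-4·τ' ≈ 0.6569 ∉ [-0.4, 0.4) ⇒ out
candidate 3: (m,n)=(1,5) → π∥ = 1+5·τ ≈ 13.0711, π⊥ = 1+5·τ' ≈ -1.0711 ∉ [-0.4, 0.4) ⇒ out
candidate 4: (m,n)=(2,7) → π∥ = 2+7·τ ≈ 18.8995, π⊥ = 2+7·τ' ≈ -0.8995 ∉ [-0.4, 0.4) ⇒ out
candidate 5: (m,n)=(6,0) → π∥ = 6+0·τ ≈ 6.0000, π⊥ = 6+0·τ' ≈ 6.0000 ∉ [-0.4, 0.4) ⇒ out
candidate 6: (m,n)=(2,6) → π∥ = 2+6·τ ≈ 16.4853, π⊥ = 2+6·τ' ≈ -0.4853 ∉ [-0.4, 0.4) ⇒ out

1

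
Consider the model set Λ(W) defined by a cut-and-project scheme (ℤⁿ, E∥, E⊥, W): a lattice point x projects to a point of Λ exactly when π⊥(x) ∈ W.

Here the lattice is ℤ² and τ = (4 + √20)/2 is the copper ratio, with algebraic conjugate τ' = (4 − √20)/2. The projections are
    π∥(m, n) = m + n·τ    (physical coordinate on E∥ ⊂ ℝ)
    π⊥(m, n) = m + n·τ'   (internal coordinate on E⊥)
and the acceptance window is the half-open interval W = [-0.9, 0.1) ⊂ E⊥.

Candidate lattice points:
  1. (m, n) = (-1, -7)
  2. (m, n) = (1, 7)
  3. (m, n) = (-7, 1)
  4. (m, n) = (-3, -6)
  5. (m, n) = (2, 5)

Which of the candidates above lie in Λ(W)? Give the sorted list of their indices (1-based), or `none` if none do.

2

τ' = (4−√20)/2 ≈ -0.2361.
[1] lift (-1,-7): star map gives 0.6525; window check -0.9 ≤ 0.6525 < 0.1 is false → out
[2] lift (1,7): star map gives -0.6525; window check -0.9 ≤ -0.6525 < 0.1 is true → IN Λ
[3] lift (-7,1): star map gives -7.2361; window check -0.9 ≤ -7.2361 < 0.1 is false → out
[4] lift (-3,-6): star map gives -1.5836; window check -0.9 ≤ -1.5836 < 0.1 is false → out
[5] lift (2,5): star map gives 0.8197; window check -0.9 ≤ 0.8197 < 0.1 is false → out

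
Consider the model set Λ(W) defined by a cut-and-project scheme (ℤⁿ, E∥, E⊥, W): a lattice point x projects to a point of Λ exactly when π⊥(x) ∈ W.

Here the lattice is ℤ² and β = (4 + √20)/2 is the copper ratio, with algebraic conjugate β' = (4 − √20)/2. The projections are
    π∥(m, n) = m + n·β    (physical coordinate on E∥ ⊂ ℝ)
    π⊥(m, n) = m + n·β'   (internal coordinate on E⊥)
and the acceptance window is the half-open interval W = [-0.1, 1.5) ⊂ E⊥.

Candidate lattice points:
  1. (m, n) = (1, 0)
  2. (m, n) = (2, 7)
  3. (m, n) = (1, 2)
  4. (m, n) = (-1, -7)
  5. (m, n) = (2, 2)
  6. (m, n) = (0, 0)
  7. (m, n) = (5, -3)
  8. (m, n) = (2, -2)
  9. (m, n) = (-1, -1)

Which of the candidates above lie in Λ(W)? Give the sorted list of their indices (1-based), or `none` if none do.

1, 2, 3, 4, 6

Compute β' = (4−√20)/2 = -0.236068, so π⊥(m,n) = m -0.236068·n.
#1 (1,0): internal coord 1 + (0)·β' = +1.000000; +1.000000 ∈ [-0.1, 1.5) → IN Λ
#2 (2,7): internal coord 2 + (7)·β' = +0.347524; +0.347524 ∈ [-0.1, 1.5) → IN Λ
#3 (1,2): internal coord 1 + (2)·β' = +0.527864; +0.527864 ∈ [-0.1, 1.5) → IN Λ
#4 (-1,-7): internal coord -1 + (-7)·β' = +0.652476; +0.652476 ∈ [-0.1, 1.5) → IN Λ
#5 (2,2): internal coord 2 + (2)·β' = +1.527864; +1.527864 ∉ [-0.1, 1.5) → out
#6 (0,0): internal coord 0 + (0)·β' = +0.000000; +0.000000 ∈ [-0.1, 1.5) → IN Λ
#7 (5,-3): internal coord 5 + (-3)·β' = +5.708204; +5.708204 ∉ [-0.1, 1.5) → out
#8 (2,-2): internal coord 2 + (-2)·β' = +2.472136; +2.472136 ∉ [-0.1, 1.5) → out
#9 (-1,-1): internal coord -1 + (-1)·β' = -0.763932; -0.763932 ∉ [-0.1, 1.5) → out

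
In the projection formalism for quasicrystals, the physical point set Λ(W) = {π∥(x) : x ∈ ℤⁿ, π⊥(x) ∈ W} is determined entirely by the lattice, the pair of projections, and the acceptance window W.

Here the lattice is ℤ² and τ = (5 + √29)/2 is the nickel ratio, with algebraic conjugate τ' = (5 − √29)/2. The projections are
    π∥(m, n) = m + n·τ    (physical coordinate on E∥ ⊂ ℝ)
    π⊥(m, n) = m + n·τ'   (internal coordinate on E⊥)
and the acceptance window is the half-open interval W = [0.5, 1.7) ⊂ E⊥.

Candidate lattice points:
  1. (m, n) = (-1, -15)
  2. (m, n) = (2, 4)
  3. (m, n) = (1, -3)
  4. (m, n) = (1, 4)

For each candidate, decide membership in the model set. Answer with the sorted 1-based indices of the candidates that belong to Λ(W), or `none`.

2, 3

Numerically τ ≈ 5.192582 and τ' = −1/τ ≈ -0.192582.
#1 (-1,-15): internal coord -1 + (-15)·τ' = +1.888736; +1.888736 ∉ [0.5, 1.7) → out
#2 (2,4): internal coord 2 + (4)·τ' = +1.229670; +1.229670 ∈ [0.5, 1.7) → IN Λ
#3 (1,-3): internal coord 1 + (-3)·τ' = +1.577747; +1.577747 ∈ [0.5, 1.7) → IN Λ
#4 (1,4): internal coord 1 + (4)·τ' = +0.229670; +0.229670 ∉ [0.5, 1.7) → out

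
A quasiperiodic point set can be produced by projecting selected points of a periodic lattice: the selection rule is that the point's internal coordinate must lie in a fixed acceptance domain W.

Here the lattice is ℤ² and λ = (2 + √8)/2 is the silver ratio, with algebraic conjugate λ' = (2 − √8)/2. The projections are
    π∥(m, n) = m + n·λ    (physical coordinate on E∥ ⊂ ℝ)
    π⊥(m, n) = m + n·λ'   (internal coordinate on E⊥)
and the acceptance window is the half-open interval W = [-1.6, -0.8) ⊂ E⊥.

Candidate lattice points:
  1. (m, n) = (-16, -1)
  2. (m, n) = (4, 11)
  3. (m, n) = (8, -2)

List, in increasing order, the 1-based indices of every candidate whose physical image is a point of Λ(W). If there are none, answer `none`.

none

λ' = (2−√8)/2 ≈ -0.414214.
candidate 1: (m,n)=(-16,-1) → π∥ = -16-1·λ ≈ -18.414214, π⊥ = -16-1·λ' ≈ -15.585786 ∉ [-1.6, -0.8) ⇒ out
candidate 2: (m,n)=(4,11) → π∥ = 4+11·λ ≈ 30.556349, π⊥ = 4+11·λ' ≈ -0.556349 ∉ [-1.6, -0.8) ⇒ out
candidate 3: (m,n)=(8,-2) → π∥ = 8-2·λ ≈ 3.171573, π⊥ = 8-2·λ' ≈ 8.828427 ∉ [-1.6, -0.8) ⇒ out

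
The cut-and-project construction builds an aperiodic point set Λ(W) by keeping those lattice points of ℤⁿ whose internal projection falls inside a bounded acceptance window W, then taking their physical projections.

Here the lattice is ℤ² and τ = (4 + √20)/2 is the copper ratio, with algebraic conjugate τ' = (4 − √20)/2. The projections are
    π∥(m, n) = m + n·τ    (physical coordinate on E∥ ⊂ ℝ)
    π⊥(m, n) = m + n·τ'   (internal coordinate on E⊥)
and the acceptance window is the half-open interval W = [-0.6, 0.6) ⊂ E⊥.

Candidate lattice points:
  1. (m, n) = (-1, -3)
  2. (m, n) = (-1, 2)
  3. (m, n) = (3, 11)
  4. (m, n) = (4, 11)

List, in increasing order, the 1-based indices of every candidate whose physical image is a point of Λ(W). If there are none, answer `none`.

τ' = (4−√20)/2 ≈ -0.23607.
[1] lift (-1,-3): star map gives -0.29180; window check -0.6 ≤ -0.29180 < 0.6 is true → IN Λ
[2] lift (-1,2): star map gives -1.47214; window check -0.6 ≤ -1.47214 < 0.6 is false → out
[3] lift (3,11): star map gives 0.40325; window check -0.6 ≤ 0.40325 < 0.6 is true → IN Λ
[4] lift (4,11): star map gives 1.40325; window check -0.6 ≤ 1.40325 < 0.6 is false → out

1, 3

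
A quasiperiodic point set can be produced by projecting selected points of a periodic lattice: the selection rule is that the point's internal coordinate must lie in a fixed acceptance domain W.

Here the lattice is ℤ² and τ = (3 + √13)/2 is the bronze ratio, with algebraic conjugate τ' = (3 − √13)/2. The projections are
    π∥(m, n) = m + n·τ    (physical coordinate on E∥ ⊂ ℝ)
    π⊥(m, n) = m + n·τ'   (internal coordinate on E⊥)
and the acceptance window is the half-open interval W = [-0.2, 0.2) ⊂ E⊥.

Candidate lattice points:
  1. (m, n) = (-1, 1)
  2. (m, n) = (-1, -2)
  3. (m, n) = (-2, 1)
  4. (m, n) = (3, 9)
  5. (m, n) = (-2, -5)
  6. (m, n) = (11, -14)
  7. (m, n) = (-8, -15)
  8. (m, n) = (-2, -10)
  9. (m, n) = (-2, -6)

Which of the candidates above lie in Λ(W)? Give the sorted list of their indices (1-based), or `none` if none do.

τ' = (3−√13)/2 ≈ -0.3028.
#1 (-1,1): internal coord -1 + (1)·τ' = -1.3028; -1.3028 ∉ [-0.2, 0.2) → out
#2 (-1,-2): internal coord -1 + (-2)·τ' = -0.3944; -0.3944 ∉ [-0.2, 0.2) → out
#3 (-2,1): internal coord -2 + (1)·τ' = -2.3028; -2.3028 ∉ [-0.2, 0.2) → out
#4 (3,9): internal coord 3 + (9)·τ' = +0.2750; +0.2750 ∉ [-0.2, 0.2) → out
#5 (-2,-5): internal coord -2 + (-5)·τ' = -0.4861; -0.4861 ∉ [-0.2, 0.2) → out
#6 (11,-14): internal coord 11 + (-14)·τ' = +15.2389; +15.2389 ∉ [-0.2, 0.2) → out
#7 (-8,-15): internal coord -8 + (-15)·τ' = -3.4584; -3.4584 ∉ [-0.2, 0.2) → out
#8 (-2,-10): internal coord -2 + (-10)·τ' = +1.0278; +1.0278 ∉ [-0.2, 0.2) → out
#9 (-2,-6): internal coord -2 + (-6)·τ' = -0.1833; -0.1833 ∈ [-0.2, 0.2) → IN Λ

9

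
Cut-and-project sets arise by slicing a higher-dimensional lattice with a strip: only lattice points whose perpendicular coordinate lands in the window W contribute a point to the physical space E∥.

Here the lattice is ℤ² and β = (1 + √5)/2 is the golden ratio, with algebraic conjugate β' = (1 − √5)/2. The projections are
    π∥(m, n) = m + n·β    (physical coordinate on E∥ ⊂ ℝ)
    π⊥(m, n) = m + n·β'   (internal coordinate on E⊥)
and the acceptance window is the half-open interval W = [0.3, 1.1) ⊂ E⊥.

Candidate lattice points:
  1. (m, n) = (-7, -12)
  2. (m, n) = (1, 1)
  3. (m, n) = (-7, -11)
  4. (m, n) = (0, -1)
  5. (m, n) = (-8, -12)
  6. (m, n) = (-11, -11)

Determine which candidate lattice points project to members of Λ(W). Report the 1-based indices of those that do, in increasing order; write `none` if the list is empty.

β' = (1−√5)/2 ≈ -0.618034.
#1 (-7,-12): internal coord -7 + (-12)·β' = +0.416408; +0.416408 ∈ [0.3, 1.1) → IN Λ
#2 (1,1): internal coord 1 + (1)·β' = +0.381966; +0.381966 ∈ [0.3, 1.1) → IN Λ
#3 (-7,-11): internal coord -7 + (-11)·β' = -0.201626; -0.201626 ∉ [0.3, 1.1) → out
#4 (0,-1): internal coord 0 + (-1)·β' = +0.618034; +0.618034 ∈ [0.3, 1.1) → IN Λ
#5 (-8,-12): internal coord -8 + (-12)·β' = -0.583592; -0.583592 ∉ [0.3, 1.1) → out
#6 (-11,-11): internal coord -11 + (-11)·β' = -4.201626; -4.201626 ∉ [0.3, 1.1) → out

1, 2, 4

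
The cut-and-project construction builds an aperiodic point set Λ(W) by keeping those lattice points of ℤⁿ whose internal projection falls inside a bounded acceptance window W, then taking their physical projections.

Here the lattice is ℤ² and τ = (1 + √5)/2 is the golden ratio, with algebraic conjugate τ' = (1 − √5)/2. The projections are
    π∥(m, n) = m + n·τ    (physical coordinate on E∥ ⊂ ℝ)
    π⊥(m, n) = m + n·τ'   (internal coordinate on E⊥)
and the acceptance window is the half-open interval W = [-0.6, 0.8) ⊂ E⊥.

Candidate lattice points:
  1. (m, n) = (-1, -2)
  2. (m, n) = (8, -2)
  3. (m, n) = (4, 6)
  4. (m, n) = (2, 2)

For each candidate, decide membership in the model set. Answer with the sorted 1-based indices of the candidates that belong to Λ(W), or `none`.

1, 3, 4

τ' = (1−√5)/2 ≈ -0.61803.
#1 (-1,-2): internal coord -1 + (-2)·τ' = +0.23607; +0.23607 ∈ [-0.6, 0.8) → IN Λ
#2 (8,-2): internal coord 8 + (-2)·τ' = +9.23607; +9.23607 ∉ [-0.6, 0.8) → out
#3 (4,6): internal coord 4 + (6)·τ' = +0.29180; +0.29180 ∈ [-0.6, 0.8) → IN Λ
#4 (2,2): internal coord 2 + (2)·τ' = +0.76393; +0.76393 ∈ [-0.6, 0.8) → IN Λ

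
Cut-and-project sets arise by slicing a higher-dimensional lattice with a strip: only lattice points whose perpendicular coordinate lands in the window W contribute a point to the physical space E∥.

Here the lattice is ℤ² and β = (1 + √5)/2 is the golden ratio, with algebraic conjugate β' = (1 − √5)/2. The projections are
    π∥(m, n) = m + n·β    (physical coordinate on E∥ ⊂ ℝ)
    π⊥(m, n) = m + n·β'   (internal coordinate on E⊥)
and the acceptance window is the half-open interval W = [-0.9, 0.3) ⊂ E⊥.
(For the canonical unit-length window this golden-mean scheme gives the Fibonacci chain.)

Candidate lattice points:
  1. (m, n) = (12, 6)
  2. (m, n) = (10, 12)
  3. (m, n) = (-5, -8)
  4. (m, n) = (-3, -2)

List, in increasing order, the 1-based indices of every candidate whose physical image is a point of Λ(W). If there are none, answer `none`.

3

Compute β' = (1−√5)/2 = -0.61803, so π⊥(m,n) = m -0.61803·n.
candidate 1: (m,n)=(12,6) → π∥ = 12+6·β ≈ 21.70820, π⊥ = 12+6·β' ≈ 8.29180 ∉ [-0.9, 0.3) ⇒ out
candidate 2: (m,n)=(10,12) → π∥ = 10+12·β ≈ 29.41641, π⊥ = 10+12·β' ≈ 2.58359 ∉ [-0.9, 0.3) ⇒ out
candidate 3: (m,n)=(-5,-8) → π∥ = -5-8·β ≈ -17.94427, π⊥ = -5-8·β' ≈ -0.05573 ∈ [-0.9, 0.3) ⇒ IN Λ
candidate 4: (m,n)=(-3,-2) → π∥ = -3-2·β ≈ -6.23607, π⊥ = -3-2·β' ≈ -1.76393 ∉ [-0.9, 0.3) ⇒ out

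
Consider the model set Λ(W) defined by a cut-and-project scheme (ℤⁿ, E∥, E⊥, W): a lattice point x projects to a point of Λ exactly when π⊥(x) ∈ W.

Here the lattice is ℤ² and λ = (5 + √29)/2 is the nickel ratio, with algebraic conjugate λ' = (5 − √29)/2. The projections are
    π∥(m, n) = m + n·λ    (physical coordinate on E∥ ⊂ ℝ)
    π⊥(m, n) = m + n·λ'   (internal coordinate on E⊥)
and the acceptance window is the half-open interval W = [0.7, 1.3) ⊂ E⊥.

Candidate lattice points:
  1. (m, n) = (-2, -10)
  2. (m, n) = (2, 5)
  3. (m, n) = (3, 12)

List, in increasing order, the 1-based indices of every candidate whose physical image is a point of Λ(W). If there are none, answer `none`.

2

Compute λ' = (5−√29)/2 = -0.1926, so π⊥(m,n) = m -0.1926·n.
#1 (-2,-10): internal coord -2 + (-10)·λ' = -0.0742; -0.0742 ∉ [0.7, 1.3) → out
#2 (2,5): internal coord 2 + (5)·λ' = +1.0371; +1.0371 ∈ [0.7, 1.3) → IN Λ
#3 (3,12): internal coord 3 + (12)·λ' = +0.6890; +0.6890 ∉ [0.7, 1.3) → out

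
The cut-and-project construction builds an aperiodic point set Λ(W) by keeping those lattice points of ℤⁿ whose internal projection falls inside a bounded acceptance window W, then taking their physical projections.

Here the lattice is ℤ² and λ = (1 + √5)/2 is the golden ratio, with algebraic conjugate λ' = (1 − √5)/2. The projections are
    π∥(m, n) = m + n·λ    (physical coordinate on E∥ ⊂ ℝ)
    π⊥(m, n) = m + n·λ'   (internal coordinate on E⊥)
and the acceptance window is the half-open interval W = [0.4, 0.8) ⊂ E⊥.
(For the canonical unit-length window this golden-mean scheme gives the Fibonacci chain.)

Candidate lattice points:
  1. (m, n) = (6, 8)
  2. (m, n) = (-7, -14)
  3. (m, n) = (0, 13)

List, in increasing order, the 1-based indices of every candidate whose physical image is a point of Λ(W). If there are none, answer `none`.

none

Numerically λ ≈ 1.6180 and λ' = −1/λ ≈ -0.6180.
[1] lift (6,8): star map gives 1.0557; window check 0.4 ≤ 1.0557 < 0.8 is false → out
[2] lift (-7,-14): star map gives 1.6525; window check 0.4 ≤ 1.6525 < 0.8 is false → out
[3] lift (0,13): star map gives -8.0344; window check 0.4 ≤ -8.0344 < 0.8 is false → out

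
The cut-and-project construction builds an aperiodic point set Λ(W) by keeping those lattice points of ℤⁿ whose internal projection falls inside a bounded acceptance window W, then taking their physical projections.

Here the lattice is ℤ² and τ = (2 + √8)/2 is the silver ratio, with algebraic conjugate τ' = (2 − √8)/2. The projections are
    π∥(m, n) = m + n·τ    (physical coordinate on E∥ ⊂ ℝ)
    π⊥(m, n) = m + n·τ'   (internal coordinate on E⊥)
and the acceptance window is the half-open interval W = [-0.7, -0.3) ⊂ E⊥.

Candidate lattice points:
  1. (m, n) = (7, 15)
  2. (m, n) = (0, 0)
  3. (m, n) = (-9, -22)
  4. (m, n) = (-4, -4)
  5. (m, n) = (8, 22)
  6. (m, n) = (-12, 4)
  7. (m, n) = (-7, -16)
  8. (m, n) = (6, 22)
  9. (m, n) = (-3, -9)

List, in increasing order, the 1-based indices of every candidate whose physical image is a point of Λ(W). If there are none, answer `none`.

τ' = (2−√8)/2 ≈ -0.4142.
#1 (7,15): internal coord 7 + (15)·τ' = +0.7868; +0.7868 ∉ [-0.7, -0.3) → out
#2 (0,0): internal coord 0 + (0)·τ' = +0.0000; +0.0000 ∉ [-0.7, -0.3) → out
#3 (-9,-22): internal coord -9 + (-22)·τ' = +0.1127; +0.1127 ∉ [-0.7, -0.3) → out
#4 (-4,-4): internal coord -4 + (-4)·τ' = -2.3431; -2.3431 ∉ [-0.7, -0.3) → out
#5 (8,22): internal coord 8 + (22)·τ' = -1.1127; -1.1127 ∉ [-0.7, -0.3) → out
#6 (-12,4): internal coord -12 + (4)·τ' = -13.6569; -13.6569 ∉ [-0.7, -0.3) → out
#7 (-7,-16): internal coord -7 + (-16)·τ' = -0.3726; -0.3726 ∈ [-0.7, -0.3) → IN Λ
#8 (6,22): internal coord 6 + (22)·τ' = -3.1127; -3.1127 ∉ [-0.7, -0.3) → out
#9 (-3,-9): internal coord -3 + (-9)·τ' = +0.7279; +0.7279 ∉ [-0.7, -0.3) → out

7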